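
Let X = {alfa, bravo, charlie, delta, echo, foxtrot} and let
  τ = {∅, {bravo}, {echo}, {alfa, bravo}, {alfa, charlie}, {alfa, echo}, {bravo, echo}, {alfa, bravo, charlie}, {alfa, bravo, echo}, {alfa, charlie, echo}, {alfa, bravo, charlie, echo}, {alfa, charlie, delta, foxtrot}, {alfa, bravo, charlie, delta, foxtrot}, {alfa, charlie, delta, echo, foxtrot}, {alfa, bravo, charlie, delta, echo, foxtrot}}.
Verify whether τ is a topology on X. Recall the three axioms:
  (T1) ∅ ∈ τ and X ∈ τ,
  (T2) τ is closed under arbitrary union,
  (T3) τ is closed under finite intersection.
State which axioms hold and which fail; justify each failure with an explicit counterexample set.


τ is NOT a topology on X.

Axiom (T1): ∅ ∈ τ? Yes; X ∈ τ? Yes.
Axiom (T2/T3): check pairwise unions and intersections of members of τ.
Counterexample for (T3): {alfa, bravo} ∩ {alfa, charlie} = {alfa} ∉ τ. Therefore τ is NOT a topology.


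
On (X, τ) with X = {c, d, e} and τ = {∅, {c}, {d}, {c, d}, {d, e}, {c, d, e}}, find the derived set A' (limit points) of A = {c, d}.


A' = {e}

For each x ∈ X, list the open sets U ∈ τ with x ∈ U, then check whether U ∩ (A ∖ {x}) ≠ ∅ for every such U.
  x = c: open {c} ∋ x has {c} ∩ (A ∖ {c}) = ∅, so x is NOT a limit point.
  x = d: open {d} ∋ x has {d} ∩ (A ∖ {d}) = ∅, so x is NOT a limit point.
  x = e: opens ∋ x are {d, e}, {c, d, e}; each meets A ∖ {e}, so x IS a limit point.
Collecting: A' = {e}.


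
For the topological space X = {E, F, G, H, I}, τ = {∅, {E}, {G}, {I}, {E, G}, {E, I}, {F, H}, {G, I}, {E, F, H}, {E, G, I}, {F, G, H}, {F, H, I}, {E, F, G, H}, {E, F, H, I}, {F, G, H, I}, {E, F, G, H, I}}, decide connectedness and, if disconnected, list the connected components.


(X, τ) is disconnected; components = [{E}, {G}, {I}, {F, H}].

Find clopen sets (U ∈ τ with X ∖ U ∈ τ):
  U = ∅, X ∖ U = {E, F, G, H, I} — both open, so U is clopen.
  U = {E}, X ∖ U = {F, G, H, I} — both open, so U is clopen.
  U = {G}, X ∖ U = {E, F, H, I} — both open, so U is clopen.
  U = {I}, X ∖ U = {E, F, G, H} — both open, so U is clopen.
  U = {E, G}, X ∖ U = {F, H, I} — both open, so U is clopen.
  U = {E, I}, X ∖ U = {F, G, H} — both open, so U is clopen.
  U = {F, H}, X ∖ U = {E, G, I} — both open, so U is clopen.
  U = {G, I}, X ∖ U = {E, F, H} — both open, so U is clopen.
  U = {E, F, H}, X ∖ U = {G, I} — both open, so U is clopen.
  U = {E, G, I}, X ∖ U = {F, H} — both open, so U is clopen.
  U = {F, G, H}, X ∖ U = {E, I} — both open, so U is clopen.
  U = {F, H, I}, X ∖ U = {E, G} — both open, so U is clopen.
  U = {E, F, G, H}, X ∖ U = {I} — both open, so U is clopen.
  U = {E, F, H, I}, X ∖ U = {G} — both open, so U is clopen.
  U = {F, G, H, I}, X ∖ U = {E} — both open, so U is clopen.
  U = {E, F, G, H, I}, X ∖ U = ∅ — both open, so U is clopen.
Nontrivial clopen(s) exist: e.g. {E, G, I}. So (X, τ) is disconnected.
Compute connected components by grouping points that agree on all clopens:
  component: {E}
  component: {G}
  component: {I}
  component: {F, H}


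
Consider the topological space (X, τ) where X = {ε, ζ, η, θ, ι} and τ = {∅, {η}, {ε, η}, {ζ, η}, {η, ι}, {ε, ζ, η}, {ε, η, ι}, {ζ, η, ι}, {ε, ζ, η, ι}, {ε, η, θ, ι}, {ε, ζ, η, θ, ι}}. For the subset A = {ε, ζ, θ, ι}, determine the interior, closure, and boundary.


int(A) = ∅, cl(A) = {ε, ζ, θ, ι}, ∂A = {ε, ζ, θ, ι}.

Closed sets in (X, τ) are complements of opens:
  closed(X, τ) = {∅, {ζ}, {θ}, {ε, θ}, {ζ, θ}, {θ, ι}, {ε, ζ, θ}, {ε, θ, ι}, {ζ, θ, ι}, {ε, ζ, θ, ι}, {ε, ζ, η, θ, ι}}.
int(A) = ⋃ {U ∈ τ : U ⊆ A}. Opens contained in A: ∅.
Taking the union of these: int(A) = ∅.
cl(A) = ⋂ {C closed : A ⊆ C}. Closed sets containing A: {ε, ζ, θ, ι}, {ε, ζ, η, θ, ι}.
Intersecting these: cl(A) = {ε, ζ, θ, ι}.
∂A = cl(A) ∖ int(A) = {ε, ζ, θ, ι} ∖ ∅ = {ε, ζ, θ, ι}.


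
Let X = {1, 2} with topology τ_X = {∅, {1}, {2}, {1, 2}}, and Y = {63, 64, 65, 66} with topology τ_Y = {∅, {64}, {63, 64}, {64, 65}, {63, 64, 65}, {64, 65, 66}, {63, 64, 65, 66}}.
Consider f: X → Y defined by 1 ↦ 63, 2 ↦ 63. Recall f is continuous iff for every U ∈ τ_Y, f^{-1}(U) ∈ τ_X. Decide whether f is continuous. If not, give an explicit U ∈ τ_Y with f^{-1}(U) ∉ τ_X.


f IS continuous.

Compute f^{-1}(U) for each U ∈ τ_Y:
  U = ∅: f^{-1}(U) = ∅ ∈ τ_X ✓.
  U = {64}: f^{-1}(U) = ∅ ∈ τ_X ✓.
  U = {63, 64}: f^{-1}(U) = {1, 2} ∈ τ_X ✓.
  U = {64, 65}: f^{-1}(U) = ∅ ∈ τ_X ✓.
  U = {63, 64, 65}: f^{-1}(U) = {1, 2} ∈ τ_X ✓.
  U = {64, 65, 66}: f^{-1}(U) = ∅ ∈ τ_X ✓.
  U = {63, 64, 65, 66}: f^{-1}(U) = {1, 2} ∈ τ_X ✓.
Every preimage lies in τ_X, so f IS continuous.


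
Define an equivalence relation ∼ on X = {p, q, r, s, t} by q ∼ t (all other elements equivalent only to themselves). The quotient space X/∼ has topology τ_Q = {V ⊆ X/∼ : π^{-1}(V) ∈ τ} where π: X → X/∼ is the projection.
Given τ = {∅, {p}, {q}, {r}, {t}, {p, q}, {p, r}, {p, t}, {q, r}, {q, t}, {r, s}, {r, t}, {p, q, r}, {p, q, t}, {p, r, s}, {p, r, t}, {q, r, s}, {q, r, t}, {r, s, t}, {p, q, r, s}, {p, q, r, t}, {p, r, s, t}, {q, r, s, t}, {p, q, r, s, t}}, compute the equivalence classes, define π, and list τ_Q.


X/∼ = {[p], [q=t], [r], [s]}; |τ_Q| = 12.

Equivalence classes: [p], [q=t], [r], [s].
Quotient map π: X → X/∼ sends p ↦ [p], q ↦ [q=t], r ↦ [r], s ↦ [s], t ↦ [q=t].
For each subset V ⊆ X/∼, compute π^{-1}(V) ⊆ X and check whether π^{-1}(V) ∈ τ. V is open in τ_Q iff π^{-1}(V) ∈ τ.
  V = {}: π^{-1}(V) = ∅ ∈ τ ✓.
  V = {[p]}: π^{-1}(V) = {p} ∈ τ ✓.
  V = {[q=t]}: π^{-1}(V) = {q, t} ∈ τ ✓.
  V = {[p], [q=t]}: π^{-1}(V) = {p, q, t} ∈ τ ✓.
  V = {[r]}: π^{-1}(V) = {r} ∈ τ ✓.
  V = {[p], [r]}: π^{-1}(V) = {p, r} ∈ τ ✓.
  V = {[q=t], [r]}: π^{-1}(V) = {q, r, t} ∈ τ ✓.
  V = {[p], [q=t], [r]}: π^{-1}(V) = {p, q, r, t} ∈ τ ✓.
  V = {[s]}: π^{-1}(V) = {s} ∉ τ ✗.
  V = {[p], [s]}: π^{-1}(V) = {p, s} ∉ τ ✗.
  V = {[q=t], [s]}: π^{-1}(V) = {q, s, t} ∉ τ ✗.
  V = {[p], [q=t], [s]}: π^{-1}(V) = {p, q, s, t} ∉ τ ✗.
  V = {[r], [s]}: π^{-1}(V) = {r, s} ∈ τ ✓.
  V = {[p], [r], [s]}: π^{-1}(V) = {p, r, s} ∈ τ ✓.
  V = {[q=t], [r], [s]}: π^{-1}(V) = {q, r, s, t} ∈ τ ✓.
  V = {[p], [q=t], [r], [s]}: π^{-1}(V) = {p, q, r, s, t} ∈ τ ✓.
Open sets in the quotient: τ_Q = {{}, {[p]}, {[q=t]}, {[p], [q=t]}, {[r]}, {[p], [r]}, {[q=t], [r]}, {[p], [q=t], [r]}, {[r], [s]}, {[p], [r], [s]}, {[q=t], [r], [s]}, {[p], [q=t], [r], [s]}} (12 elements).


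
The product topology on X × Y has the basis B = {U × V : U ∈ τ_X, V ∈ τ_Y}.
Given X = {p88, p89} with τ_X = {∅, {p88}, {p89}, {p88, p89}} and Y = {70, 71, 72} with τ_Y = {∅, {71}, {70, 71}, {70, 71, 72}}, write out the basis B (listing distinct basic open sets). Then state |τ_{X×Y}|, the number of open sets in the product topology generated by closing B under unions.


Basis B = {∅ × ∅, {p88} × {71}, {p89} × {71}, {p88} × {70, 71}, {p88, p89} × {71}, {p89} × {70, 71}, {p88} × {70, 71, 72}, {p89} × {70, 71, 72}, {p88, p89} × {70, 71}, {p88, p89} × {70, 71, 72}}; |τ_{X×Y}| = 16.

Enumerate products U × V with U ∈ τ_X, V ∈ τ_Y (deduplicated):
  ∅ × ∅ = {} (∅)
  {p88} × {71} = {(p88,71)}
  {p89} × {71} = {(p89,71)}
  {p88} × {70, 71} = {(p88,70), (p88,71)}
  {p88, p89} × {71} = {(p88,71), (p89,71)}
  {p89} × {70, 71} = {(p89,70), (p89,71)}
  {p88} × {70, 71, 72} = {(p88,70), (p88,71), (p88,72)}
  {p89} × {70, 71, 72} = {(p89,70), (p89,71), (p89,72)}
  {p88, p89} × {70, 71} = {(p88,70), (p88,71), (p89,70), (p89,71)}
  {p88, p89} × {70, 71, 72} = {(p88,70), (p88,71), (p88,72), (p89,70), (p89,71), (p89,72)}
These 10 distinct sets form the basis B.
Close under arbitrary unions to get τ_{X×Y}; counting gives |τ_{X×Y}| = 16.


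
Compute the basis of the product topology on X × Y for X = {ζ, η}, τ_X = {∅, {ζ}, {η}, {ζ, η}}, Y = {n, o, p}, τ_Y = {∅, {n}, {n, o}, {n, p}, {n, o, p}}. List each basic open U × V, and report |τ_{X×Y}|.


Basis B = {∅ × ∅, {ζ} × {n}, {η} × {n}, {ζ} × {n, o}, {ζ} × {n, p}, {ζ, η} × {n}, {η} × {n, o}, {η} × {n, p}, {ζ} × {n, o, p}, {η} × {n, o, p}, {ζ, η} × {n, o}, {ζ, η} × {n, p}, {ζ, η} × {n, o, p}}; |τ_{X×Y}| = 25.

Enumerate products U × V with U ∈ τ_X, V ∈ τ_Y (deduplicated):
  ∅ × ∅ = {} (∅)
  {ζ} × {n} = {(ζ,n)}
  {η} × {n} = {(η,n)}
  {ζ} × {n, o} = {(ζ,n), (ζ,o)}
  {ζ} × {n, p} = {(ζ,n), (ζ,p)}
  {ζ, η} × {n} = {(ζ,n), (η,n)}
  {η} × {n, o} = {(η,n), (η,o)}
  {η} × {n, p} = {(η,n), (η,p)}
  {ζ} × {n, o, p} = {(ζ,n), (ζ,o), (ζ,p)}
  {η} × {n, o, p} = {(η,n), (η,o), (η,p)}
  {ζ, η} × {n, o} = {(ζ,n), (ζ,o), (η,n), (η,o)}
  {ζ, η} × {n, p} = {(ζ,n), (ζ,p), (η,n), (η,p)}
  {ζ, η} × {n, o, p} = {(ζ,n), (ζ,o), (ζ,p), (η,n), (η,o), (η,p)}
These 13 distinct sets form the basis B.
Close under arbitrary unions to get τ_{X×Y}; counting gives |τ_{X×Y}| = 25.


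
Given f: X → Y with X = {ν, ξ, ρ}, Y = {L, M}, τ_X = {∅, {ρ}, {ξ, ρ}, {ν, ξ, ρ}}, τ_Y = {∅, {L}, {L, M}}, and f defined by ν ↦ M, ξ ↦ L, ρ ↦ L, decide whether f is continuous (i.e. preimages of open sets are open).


f IS continuous.

Compute f^{-1}(U) for each U ∈ τ_Y:
  U = ∅: f^{-1}(U) = ∅ ∈ τ_X ✓.
  U = {L}: f^{-1}(U) = {ξ, ρ} ∈ τ_X ✓.
  U = {L, M}: f^{-1}(U) = {ν, ξ, ρ} ∈ τ_X ✓.
Every preimage lies in τ_X, so f IS continuous.


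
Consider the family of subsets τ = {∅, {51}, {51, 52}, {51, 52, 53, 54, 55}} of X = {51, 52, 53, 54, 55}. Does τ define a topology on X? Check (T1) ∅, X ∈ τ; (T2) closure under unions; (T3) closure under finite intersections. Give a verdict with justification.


τ IS a topology on X.

Axiom (T1): ∅ ∈ τ? Yes; X ∈ τ? Yes.
Axiom (T2/T3): check pairwise unions and intersections of members of τ.
All pairwise intersections and unions checked — each lies in τ. Therefore τ satisfies (T1), (T2), (T3): it IS a topology on X.


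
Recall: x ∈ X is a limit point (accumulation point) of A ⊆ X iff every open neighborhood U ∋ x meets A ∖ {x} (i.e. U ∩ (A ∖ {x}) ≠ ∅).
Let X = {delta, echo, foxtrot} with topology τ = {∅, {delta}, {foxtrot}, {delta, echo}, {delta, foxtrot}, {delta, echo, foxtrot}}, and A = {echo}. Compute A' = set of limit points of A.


A' = ∅

For each x ∈ X, list the open sets U ∈ τ with x ∈ U, then check whether U ∩ (A ∖ {x}) ≠ ∅ for every such U.
  x = delta: open {delta} ∋ x has {delta} ∩ (A ∖ {delta}) = ∅, so x is NOT a limit point.
  x = echo: open {delta, echo} ∋ x has {delta, echo} ∩ (A ∖ {echo}) = ∅, so x is NOT a limit point.
  x = foxtrot: open {foxtrot} ∋ x has {foxtrot} ∩ (A ∖ {foxtrot}) = ∅, so x is NOT a limit point.
Collecting: A' = ∅.


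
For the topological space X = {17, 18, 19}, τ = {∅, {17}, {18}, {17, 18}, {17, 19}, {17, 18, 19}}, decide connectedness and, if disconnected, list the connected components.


(X, τ) is disconnected; components = [{18}, {17, 19}].

Find clopen sets (U ∈ τ with X ∖ U ∈ τ):
  U = ∅, X ∖ U = {17, 18, 19} — both open, so U is clopen.
  U = {18}, X ∖ U = {17, 19} — both open, so U is clopen.
  U = {17, 19}, X ∖ U = {18} — both open, so U is clopen.
  U = {17, 18, 19}, X ∖ U = ∅ — both open, so U is clopen.
Nontrivial clopen(s) exist: e.g. {17, 19}. So (X, τ) is disconnected.
Compute connected components by grouping points that agree on all clopens:
  component: {18}
  component: {17, 19}


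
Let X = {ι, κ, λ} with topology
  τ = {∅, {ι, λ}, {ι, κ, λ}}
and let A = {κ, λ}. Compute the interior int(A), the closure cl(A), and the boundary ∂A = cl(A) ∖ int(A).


int(A) = ∅, cl(A) = {ι, κ, λ}, ∂A = {ι, κ, λ}.

Closed sets in (X, τ) are complements of opens:
  closed(X, τ) = {∅, {κ}, {ι, κ, λ}}.
int(A) = ⋃ {U ∈ τ : U ⊆ A}. Opens contained in A: ∅.
Taking the union of these: int(A) = ∅.
cl(A) = ⋂ {C closed : A ⊆ C}. Closed sets containing A: {ι, κ, λ}.
Intersecting these: cl(A) = {ι, κ, λ}.
∂A = cl(A) ∖ int(A) = {ι, κ, λ} ∖ ∅ = {ι, κ, λ}.


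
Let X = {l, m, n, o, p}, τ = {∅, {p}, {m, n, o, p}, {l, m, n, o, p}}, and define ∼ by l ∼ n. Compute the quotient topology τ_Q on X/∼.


X/∼ = {[l=n], [m], [o], [p]}; |τ_Q| = 3.

Equivalence classes: [l=n], [m], [o], [p].
Quotient map π: X → X/∼ sends l ↦ [l=n], m ↦ [m], n ↦ [l=n], o ↦ [o], p ↦ [p].
For each subset V ⊆ X/∼, compute π^{-1}(V) ⊆ X and check whether π^{-1}(V) ∈ τ. V is open in τ_Q iff π^{-1}(V) ∈ τ.
  V = {}: π^{-1}(V) = ∅ ∈ τ ✓.
  V = {[l=n]}: π^{-1}(V) = {l, n} ∉ τ ✗.
  V = {[m]}: π^{-1}(V) = {m} ∉ τ ✗.
  V = {[l=n], [m]}: π^{-1}(V) = {l, m, n} ∉ τ ✗.
  V = {[o]}: π^{-1}(V) = {o} ∉ τ ✗.
  V = {[l=n], [o]}: π^{-1}(V) = {l, n, o} ∉ τ ✗.
  V = {[m], [o]}: π^{-1}(V) = {m, o} ∉ τ ✗.
  V = {[l=n], [m], [o]}: π^{-1}(V) = {l, m, n, o} ∉ τ ✗.
  V = {[p]}: π^{-1}(V) = {p} ∈ τ ✓.
  V = {[l=n], [p]}: π^{-1}(V) = {l, n, p} ∉ τ ✗.
  V = {[m], [p]}: π^{-1}(V) = {m, p} ∉ τ ✗.
  V = {[l=n], [m], [p]}: π^{-1}(V) = {l, m, n, p} ∉ τ ✗.
  V = {[o], [p]}: π^{-1}(V) = {o, p} ∉ τ ✗.
  V = {[l=n], [o], [p]}: π^{-1}(V) = {l, n, o, p} ∉ τ ✗.
  V = {[m], [o], [p]}: π^{-1}(V) = {m, o, p} ∉ τ ✗.
  V = {[l=n], [m], [o], [p]}: π^{-1}(V) = {l, m, n, o, p} ∈ τ ✓.
Open sets in the quotient: τ_Q = {{}, {[p]}, {[l=n], [m], [o], [p]}} (3 elements).


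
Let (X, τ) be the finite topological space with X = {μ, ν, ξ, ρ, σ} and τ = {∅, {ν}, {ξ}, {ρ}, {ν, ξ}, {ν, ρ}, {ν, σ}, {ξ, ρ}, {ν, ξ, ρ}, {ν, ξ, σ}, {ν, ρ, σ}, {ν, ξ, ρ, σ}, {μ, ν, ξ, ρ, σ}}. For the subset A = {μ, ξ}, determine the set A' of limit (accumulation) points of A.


A' = {μ}

For each x ∈ X, list the open sets U ∈ τ with x ∈ U, then check whether U ∩ (A ∖ {x}) ≠ ∅ for every such U.
  x = μ: opens ∋ x are {μ, ν, ξ, ρ, σ}; each meets A ∖ {μ}, so x IS a limit point.
  x = ν: open {ν} ∋ x has {ν} ∩ (A ∖ {ν}) = ∅, so x is NOT a limit point.
  x = ξ: open {ξ} ∋ x has {ξ} ∩ (A ∖ {ξ}) = ∅, so x is NOT a limit point.
  x = ρ: open {ρ} ∋ x has {ρ} ∩ (A ∖ {ρ}) = ∅, so x is NOT a limit point.
  x = σ: open {ν, σ} ∋ x has {ν, σ} ∩ (A ∖ {σ}) = ∅, so x is NOT a limit point.
Collecting: A' = {μ}.


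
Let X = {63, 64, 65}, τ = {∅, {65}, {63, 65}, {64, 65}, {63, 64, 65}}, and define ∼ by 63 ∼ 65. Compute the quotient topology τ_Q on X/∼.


X/∼ = {[63=65], [64]}; |τ_Q| = 3.

Equivalence classes: [63=65], [64].
Quotient map π: X → X/∼ sends 63 ↦ [63=65], 64 ↦ [64], 65 ↦ [63=65].
For each subset V ⊆ X/∼, compute π^{-1}(V) ⊆ X and check whether π^{-1}(V) ∈ τ. V is open in τ_Q iff π^{-1}(V) ∈ τ.
  V = {}: π^{-1}(V) = ∅ ∈ τ ✓.
  V = {[63=65]}: π^{-1}(V) = {63, 65} ∈ τ ✓.
  V = {[64]}: π^{-1}(V) = {64} ∉ τ ✗.
  V = {[63=65], [64]}: π^{-1}(V) = {63, 64, 65} ∈ τ ✓.
Open sets in the quotient: τ_Q = {{}, {[63=65]}, {[63=65], [64]}} (3 elements).


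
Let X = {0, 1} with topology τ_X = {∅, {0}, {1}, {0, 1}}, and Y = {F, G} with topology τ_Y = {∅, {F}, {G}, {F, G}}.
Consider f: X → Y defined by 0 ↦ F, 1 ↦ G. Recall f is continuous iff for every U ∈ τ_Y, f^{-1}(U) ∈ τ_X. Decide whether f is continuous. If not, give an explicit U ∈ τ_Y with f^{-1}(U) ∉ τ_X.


f IS continuous.

Compute f^{-1}(U) for each U ∈ τ_Y:
  U = ∅: f^{-1}(U) = ∅ ∈ τ_X ✓.
  U = {F}: f^{-1}(U) = {0} ∈ τ_X ✓.
  U = {G}: f^{-1}(U) = {1} ∈ τ_X ✓.
  U = {F, G}: f^{-1}(U) = {0, 1} ∈ τ_X ✓.
Every preimage lies in τ_X, so f IS continuous.


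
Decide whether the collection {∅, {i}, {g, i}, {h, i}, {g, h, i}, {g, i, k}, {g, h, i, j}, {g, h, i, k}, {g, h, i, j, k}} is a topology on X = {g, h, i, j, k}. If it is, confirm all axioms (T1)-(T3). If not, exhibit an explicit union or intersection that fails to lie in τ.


τ IS a topology on X.

Axiom (T1): ∅ ∈ τ? Yes; X ∈ τ? Yes.
Axiom (T2/T3): check pairwise unions and intersections of members of τ.
All pairwise intersections and unions checked — each lies in τ. Therefore τ satisfies (T1), (T2), (T3): it IS a topology on X.


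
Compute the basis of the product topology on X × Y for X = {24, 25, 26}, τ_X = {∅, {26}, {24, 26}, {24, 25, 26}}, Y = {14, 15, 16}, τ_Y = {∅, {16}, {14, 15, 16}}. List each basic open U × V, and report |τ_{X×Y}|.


Basis B = {∅ × ∅, {26} × {16}, {24, 26} × {16}, {24, 25, 26} × {16}, {26} × {14, 15, 16}, {24, 26} × {14, 15, 16}, {24, 25, 26} × {14, 15, 16}}; |τ_{X×Y}| = 10.

Enumerate products U × V with U ∈ τ_X, V ∈ τ_Y (deduplicated):
  ∅ × ∅ = {} (∅)
  {26} × {16} = {(26,16)}
  {24, 26} × {16} = {(24,16), (26,16)}
  {24, 25, 26} × {16} = {(24,16), (25,16), (26,16)}
  {26} × {14, 15, 16} = {(26,14), (26,15), (26,16)}
  {24, 26} × {14, 15, 16} = {(24,14), (24,15), (24,16), (26,14), (26,15), (26,16)}
  {24, 25, 26} × {14, 15, 16} = {(24,14), (24,15), (24,16), (25,14), (25,15), (25,16), (26,14), (26,15), (26,16)}
These 7 distinct sets form the basis B.
Close under arbitrary unions to get τ_{X×Y}; counting gives |τ_{X×Y}| = 10.


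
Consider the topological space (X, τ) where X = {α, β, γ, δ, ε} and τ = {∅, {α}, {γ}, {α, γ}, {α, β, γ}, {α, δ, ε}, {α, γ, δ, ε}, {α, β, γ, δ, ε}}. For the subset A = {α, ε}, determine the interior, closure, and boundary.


int(A) = {α}, cl(A) = {α, β, δ, ε}, ∂A = {β, δ, ε}.

Closed sets in (X, τ) are complements of opens:
  closed(X, τ) = {∅, {β}, {β, γ}, {δ, ε}, {β, δ, ε}, {α, β, δ, ε}, {β, γ, δ, ε}, {α, β, γ, δ, ε}}.
int(A) = ⋃ {U ∈ τ : U ⊆ A}. Opens contained in A: ∅, {α}.
Taking the union of these: int(A) = {α}.
cl(A) = ⋂ {C closed : A ⊆ C}. Closed sets containing A: {α, β, δ, ε}, {α, β, γ, δ, ε}.
Intersecting these: cl(A) = {α, β, δ, ε}.
∂A = cl(A) ∖ int(A) = {α, β, δ, ε} ∖ {α} = {β, δ, ε}.


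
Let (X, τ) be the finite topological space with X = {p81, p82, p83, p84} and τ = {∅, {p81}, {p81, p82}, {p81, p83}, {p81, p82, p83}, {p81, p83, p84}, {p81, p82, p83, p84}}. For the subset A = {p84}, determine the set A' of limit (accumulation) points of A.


A' = ∅

For each x ∈ X, list the open sets U ∈ τ with x ∈ U, then check whether U ∩ (A ∖ {x}) ≠ ∅ for every such U.
  x = p81: open {p81} ∋ x has {p81} ∩ (A ∖ {p81}) = ∅, so x is NOT a limit point.
  x = p82: open {p81, p82} ∋ x has {p81, p82} ∩ (A ∖ {p82}) = ∅, so x is NOT a limit point.
  x = p83: open {p81, p83} ∋ x has {p81, p83} ∩ (A ∖ {p83}) = ∅, so x is NOT a limit point.
  x = p84: open {p81, p83, p84} ∋ x has {p81, p83, p84} ∩ (A ∖ {p84}) = ∅, so x is NOT a limit point.
Collecting: A' = ∅.


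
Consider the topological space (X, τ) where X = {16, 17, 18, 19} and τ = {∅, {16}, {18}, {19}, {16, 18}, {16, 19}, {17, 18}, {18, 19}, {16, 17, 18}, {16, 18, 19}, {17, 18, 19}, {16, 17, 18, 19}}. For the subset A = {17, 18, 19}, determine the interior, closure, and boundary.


int(A) = {17, 18, 19}, cl(A) = {17, 18, 19}, ∂A = ∅.

Closed sets in (X, τ) are complements of opens:
  closed(X, τ) = {∅, {16}, {17}, {19}, {16, 17}, {16, 19}, {17, 18}, {17, 19}, {16, 17, 18}, {16, 17, 19}, {17, 18, 19}, {16, 17, 18, 19}}.
int(A) = ⋃ {U ∈ τ : U ⊆ A}. Opens contained in A: ∅, {18}, {19}, {17, 18}, {18, 19}, {17, 18, 19}.
Taking the union of these: int(A) = {17, 18, 19}.
cl(A) = ⋂ {C closed : A ⊆ C}. Closed sets containing A: {17, 18, 19}, {16, 17, 18, 19}.
Intersecting these: cl(A) = {17, 18, 19}.
∂A = cl(A) ∖ int(A) = {17, 18, 19} ∖ {17, 18, 19} = ∅.


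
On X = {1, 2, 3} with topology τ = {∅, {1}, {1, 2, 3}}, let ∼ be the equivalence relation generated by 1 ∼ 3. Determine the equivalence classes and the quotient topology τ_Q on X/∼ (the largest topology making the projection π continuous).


X/∼ = {[1=3], [2]}; |τ_Q| = 2.

Equivalence classes: [1=3], [2].
Quotient map π: X → X/∼ sends 1 ↦ [1=3], 2 ↦ [2], 3 ↦ [1=3].
For each subset V ⊆ X/∼, compute π^{-1}(V) ⊆ X and check whether π^{-1}(V) ∈ τ. V is open in τ_Q iff π^{-1}(V) ∈ τ.
  V = {}: π^{-1}(V) = ∅ ∈ τ ✓.
  V = {[1=3]}: π^{-1}(V) = {1, 3} ∉ τ ✗.
  V = {[2]}: π^{-1}(V) = {2} ∉ τ ✗.
  V = {[1=3], [2]}: π^{-1}(V) = {1, 2, 3} ∈ τ ✓.
Open sets in the quotient: τ_Q = {{}, {[1=3], [2]}} (2 elements).


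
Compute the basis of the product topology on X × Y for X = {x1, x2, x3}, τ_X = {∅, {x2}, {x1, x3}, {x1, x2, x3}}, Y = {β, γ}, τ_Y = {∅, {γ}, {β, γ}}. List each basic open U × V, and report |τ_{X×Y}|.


Basis B = {∅ × ∅, {x2} × {γ}, {x1, x3} × {γ}, {x2} × {β, γ}, {x1, x2, x3} × {γ}, {x1, x3} × {β, γ}, {x1, x2, x3} × {β, γ}}; |τ_{X×Y}| = 9.

Enumerate products U × V with U ∈ τ_X, V ∈ τ_Y (deduplicated):
  ∅ × ∅ = {} (∅)
  {x2} × {γ} = {(x2,γ)}
  {x1, x3} × {γ} = {(x1,γ), (x3,γ)}
  {x2} × {β, γ} = {(x2,β), (x2,γ)}
  {x1, x2, x3} × {γ} = {(x1,γ), (x2,γ), (x3,γ)}
  {x1, x3} × {β, γ} = {(x1,β), (x1,γ), (x3,β), (x3,γ)}
  {x1, x2, x3} × {β, γ} = {(x1,β), (x1,γ), (x2,β), (x2,γ), (x3,β), (x3,γ)}
These 7 distinct sets form the basis B.
Close under arbitrary unions to get τ_{X×Y}; counting gives |τ_{X×Y}| = 9.


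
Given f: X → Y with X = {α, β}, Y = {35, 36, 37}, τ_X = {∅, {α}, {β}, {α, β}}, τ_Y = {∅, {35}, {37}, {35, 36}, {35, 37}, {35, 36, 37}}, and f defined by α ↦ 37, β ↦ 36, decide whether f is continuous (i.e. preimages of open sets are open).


f IS continuous.

Compute f^{-1}(U) for each U ∈ τ_Y:
  U = ∅: f^{-1}(U) = ∅ ∈ τ_X ✓.
  U = {35}: f^{-1}(U) = ∅ ∈ τ_X ✓.
  U = {37}: f^{-1}(U) = {α} ∈ τ_X ✓.
  U = {35, 36}: f^{-1}(U) = {β} ∈ τ_X ✓.
  U = {35, 37}: f^{-1}(U) = {α} ∈ τ_X ✓.
  U = {35, 36, 37}: f^{-1}(U) = {α, β} ∈ τ_X ✓.
Every preimage lies in τ_X, so f IS continuous.


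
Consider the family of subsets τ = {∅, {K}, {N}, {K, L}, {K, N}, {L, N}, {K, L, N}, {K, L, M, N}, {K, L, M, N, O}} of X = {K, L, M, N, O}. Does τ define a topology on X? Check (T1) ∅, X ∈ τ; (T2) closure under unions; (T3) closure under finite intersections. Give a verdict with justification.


τ is NOT a topology on X.

Axiom (T1): ∅ ∈ τ? Yes; X ∈ τ? Yes.
Axiom (T2/T3): check pairwise unions and intersections of members of τ.
Counterexample for (T3): {K, L} ∩ {L, N} = {L} ∉ τ. Therefore τ is NOT a topology.


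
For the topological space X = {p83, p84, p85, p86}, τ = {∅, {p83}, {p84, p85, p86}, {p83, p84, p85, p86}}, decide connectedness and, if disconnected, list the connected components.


(X, τ) is disconnected; components = [{p83}, {p84, p85, p86}].

Find clopen sets (U ∈ τ with X ∖ U ∈ τ):
  U = ∅, X ∖ U = {p83, p84, p85, p86} — both open, so U is clopen.
  U = {p83}, X ∖ U = {p84, p85, p86} — both open, so U is clopen.
  U = {p84, p85, p86}, X ∖ U = {p83} — both open, so U is clopen.
  U = {p83, p84, p85, p86}, X ∖ U = ∅ — both open, so U is clopen.
Nontrivial clopen(s) exist: e.g. {p84, p85, p86}. So (X, τ) is disconnected.
Compute connected components by grouping points that agree on all clopens:
  component: {p83}
  component: {p84, p85, p86}


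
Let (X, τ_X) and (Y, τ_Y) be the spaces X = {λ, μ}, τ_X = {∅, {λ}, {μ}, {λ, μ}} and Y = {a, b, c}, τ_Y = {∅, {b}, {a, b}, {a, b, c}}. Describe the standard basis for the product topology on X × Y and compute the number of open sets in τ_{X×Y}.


Basis B = {∅ × ∅, {λ} × {b}, {μ} × {b}, {λ} × {a, b}, {λ, μ} × {b}, {μ} × {a, b}, {λ} × {a, b, c}, {μ} × {a, b, c}, {λ, μ} × {a, b}, {λ, μ} × {a, b, c}}; |τ_{X×Y}| = 16.

Enumerate products U × V with U ∈ τ_X, V ∈ τ_Y (deduplicated):
  ∅ × ∅ = {} (∅)
  {λ} × {b} = {(λ,b)}
  {μ} × {b} = {(μ,b)}
  {λ} × {a, b} = {(λ,a), (λ,b)}
  {λ, μ} × {b} = {(λ,b), (μ,b)}
  {μ} × {a, b} = {(μ,a), (μ,b)}
  {λ} × {a, b, c} = {(λ,a), (λ,b), (λ,c)}
  {μ} × {a, b, c} = {(μ,a), (μ,b), (μ,c)}
  {λ, μ} × {a, b} = {(λ,a), (λ,b), (μ,a), (μ,b)}
  {λ, μ} × {a, b, c} = {(λ,a), (λ,b), (λ,c), (μ,a), (μ,b), (μ,c)}
These 10 distinct sets form the basis B.
Close under arbitrary unions to get τ_{X×Y}; counting gives |τ_{X×Y}| = 16.


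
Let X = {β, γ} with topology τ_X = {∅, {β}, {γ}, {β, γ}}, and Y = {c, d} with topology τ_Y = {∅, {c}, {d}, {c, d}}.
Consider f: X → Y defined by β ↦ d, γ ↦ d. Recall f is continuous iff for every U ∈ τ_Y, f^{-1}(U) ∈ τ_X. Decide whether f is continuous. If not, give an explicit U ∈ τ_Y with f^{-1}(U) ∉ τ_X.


f IS continuous.

Compute f^{-1}(U) for each U ∈ τ_Y:
  U = ∅: f^{-1}(U) = ∅ ∈ τ_X ✓.
  U = {c}: f^{-1}(U) = ∅ ∈ τ_X ✓.
  U = {d}: f^{-1}(U) = {β, γ} ∈ τ_X ✓.
  U = {c, d}: f^{-1}(U) = {β, γ} ∈ τ_X ✓.
Every preimage lies in τ_X, so f IS continuous.


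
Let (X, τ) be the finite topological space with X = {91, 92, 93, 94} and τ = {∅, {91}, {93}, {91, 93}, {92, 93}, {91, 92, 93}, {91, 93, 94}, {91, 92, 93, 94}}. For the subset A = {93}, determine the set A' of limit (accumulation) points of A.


A' = {92, 94}

For each x ∈ X, list the open sets U ∈ τ with x ∈ U, then check whether U ∩ (A ∖ {x}) ≠ ∅ for every such U.
  x = 91: open {91} ∋ x has {91} ∩ (A ∖ {91}) = ∅, so x is NOT a limit point.
  x = 92: opens ∋ x are {92, 93}, {91, 92, 93}, {91, 92, 93, 94}; each meets A ∖ {92}, so x IS a limit point.
  x = 93: open {93} ∋ x has {93} ∩ (A ∖ {93}) = ∅, so x is NOT a limit point.
  x = 94: opens ∋ x are {91, 93, 94}, {91, 92, 93, 94}; each meets A ∖ {94}, so x IS a limit point.
Collecting: A' = {92, 94}.


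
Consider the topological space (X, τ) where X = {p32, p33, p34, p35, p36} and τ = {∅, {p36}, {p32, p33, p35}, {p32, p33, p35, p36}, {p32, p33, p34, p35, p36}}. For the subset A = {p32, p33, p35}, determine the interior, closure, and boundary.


int(A) = {p32, p33, p35}, cl(A) = {p32, p33, p34, p35}, ∂A = {p34}.

Closed sets in (X, τ) are complements of opens:
  closed(X, τ) = {∅, {p34}, {p34, p36}, {p32, p33, p34, p35}, {p32, p33, p34, p35, p36}}.
int(A) = ⋃ {U ∈ τ : U ⊆ A}. Opens contained in A: ∅, {p32, p33, p35}.
Taking the union of these: int(A) = {p32, p33, p35}.
cl(A) = ⋂ {C closed : A ⊆ C}. Closed sets containing A: {p32, p33, p34, p35}, {p32, p33, p34, p35, p36}.
Intersecting these: cl(A) = {p32, p33, p34, p35}.
∂A = cl(A) ∖ int(A) = {p32, p33, p34, p35} ∖ {p32, p33, p35} = {p34}.


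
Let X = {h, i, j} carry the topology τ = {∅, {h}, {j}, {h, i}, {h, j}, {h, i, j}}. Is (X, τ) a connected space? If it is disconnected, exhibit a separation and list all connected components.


(X, τ) is disconnected; components = [{j}, {h, i}].

Find clopen sets (U ∈ τ with X ∖ U ∈ τ):
  U = ∅, X ∖ U = {h, i, j} — both open, so U is clopen.
  U = {j}, X ∖ U = {h, i} — both open, so U is clopen.
  U = {h, i}, X ∖ U = {j} — both open, so U is clopen.
  U = {h, i, j}, X ∖ U = ∅ — both open, so U is clopen.
Nontrivial clopen(s) exist: e.g. {h, i}. So (X, τ) is disconnected.
Compute connected components by grouping points that agree on all clopens:
  component: {j}
  component: {h, i}


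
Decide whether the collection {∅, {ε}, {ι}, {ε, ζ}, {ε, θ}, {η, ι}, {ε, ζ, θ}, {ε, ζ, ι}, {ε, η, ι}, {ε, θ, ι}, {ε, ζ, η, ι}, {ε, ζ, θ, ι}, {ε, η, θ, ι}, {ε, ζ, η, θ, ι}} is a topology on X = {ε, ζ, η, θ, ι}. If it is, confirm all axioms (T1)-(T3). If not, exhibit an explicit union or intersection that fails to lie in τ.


τ is NOT a topology on X.

Axiom (T1): ∅ ∈ τ? Yes; X ∈ τ? Yes.
Axiom (T2/T3): check pairwise unions and intersections of members of τ.
Counterexample for (T2): {ε} ∪ {ι} = {ε, ι} ∉ τ. Therefore τ is NOT a topology.


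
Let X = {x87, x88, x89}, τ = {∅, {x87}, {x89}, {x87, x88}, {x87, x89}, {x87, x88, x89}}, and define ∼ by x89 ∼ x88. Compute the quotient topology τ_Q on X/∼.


X/∼ = {[x87], [x88=x89]}; |τ_Q| = 3.

Equivalence classes: [x87], [x88=x89].
Quotient map π: X → X/∼ sends x87 ↦ [x87], x88 ↦ [x88=x89], x89 ↦ [x88=x89].
For each subset V ⊆ X/∼, compute π^{-1}(V) ⊆ X and check whether π^{-1}(V) ∈ τ. V is open in τ_Q iff π^{-1}(V) ∈ τ.
  V = {}: π^{-1}(V) = ∅ ∈ τ ✓.
  V = {[x87]}: π^{-1}(V) = {x87} ∈ τ ✓.
  V = {[x88=x89]}: π^{-1}(V) = {x88, x89} ∉ τ ✗.
  V = {[x87], [x88=x89]}: π^{-1}(V) = {x87, x88, x89} ∈ τ ✓.
Open sets in the quotient: τ_Q = {{}, {[x87]}, {[x87], [x88=x89]}} (3 elements).


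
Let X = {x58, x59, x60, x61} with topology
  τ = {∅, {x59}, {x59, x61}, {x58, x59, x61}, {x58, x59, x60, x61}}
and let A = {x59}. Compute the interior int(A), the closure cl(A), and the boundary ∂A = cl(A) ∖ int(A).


int(A) = {x59}, cl(A) = {x58, x59, x60, x61}, ∂A = {x58, x60, x61}.

Closed sets in (X, τ) are complements of opens:
  closed(X, τ) = {∅, {x60}, {x58, x60}, {x58, x60, x61}, {x58, x59, x60, x61}}.
int(A) = ⋃ {U ∈ τ : U ⊆ A}. Opens contained in A: ∅, {x59}.
Taking the union of these: int(A) = {x59}.
cl(A) = ⋂ {C closed : A ⊆ C}. Closed sets containing A: {x58, x59, x60, x61}.
Intersecting these: cl(A) = {x58, x59, x60, x61}.
∂A = cl(A) ∖ int(A) = {x58, x59, x60, x61} ∖ {x59} = {x58, x60, x61}.


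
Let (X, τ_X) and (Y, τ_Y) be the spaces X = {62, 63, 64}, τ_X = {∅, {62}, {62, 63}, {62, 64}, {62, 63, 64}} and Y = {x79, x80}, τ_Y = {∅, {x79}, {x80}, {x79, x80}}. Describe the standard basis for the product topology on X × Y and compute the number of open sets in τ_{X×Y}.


Basis B = {∅ × ∅, {62} × {x79}, {62} × {x80}, {62} × {x79, x80}, {62, 63} × {x79}, {62, 64} × {x79}, {62, 63} × {x80}, {62, 64} × {x80}, {62, 63, 64} × {x79}, {62, 63, 64} × {x80}, {62, 63} × {x79, x80}, {62, 64} × {x79, x80}, {62, 63, 64} × {x79, x80}}; |τ_{X×Y}| = 25.

Enumerate products U × V with U ∈ τ_X, V ∈ τ_Y (deduplicated):
  ∅ × ∅ = {} (∅)
  {62} × {x79} = {(62,x79)}
  {62} × {x80} = {(62,x80)}
  {62} × {x79, x80} = {(62,x79), (62,x80)}
  {62, 63} × {x79} = {(62,x79), (63,x79)}
  {62, 64} × {x79} = {(62,x79), (64,x79)}
  {62, 63} × {x80} = {(62,x80), (63,x80)}
  {62, 64} × {x80} = {(62,x80), (64,x80)}
  {62, 63, 64} × {x79} = {(62,x79), (63,x79), (64,x79)}
  {62, 63, 64} × {x80} = {(62,x80), (63,x80), (64,x80)}
  {62, 63} × {x79, x80} = {(62,x79), (62,x80), (63,x79), (63,x80)}
  {62, 64} × {x79, x80} = {(62,x79), (62,x80), (64,x79), (64,x80)}
  {62, 63, 64} × {x79, x80} = {(62,x79), (62,x80), (63,x79), (63,x80), (64,x79), (64,x80)}
These 13 distinct sets form the basis B.
Close under arbitrary unions to get τ_{X×Y}; counting gives |τ_{X×Y}| = 25.


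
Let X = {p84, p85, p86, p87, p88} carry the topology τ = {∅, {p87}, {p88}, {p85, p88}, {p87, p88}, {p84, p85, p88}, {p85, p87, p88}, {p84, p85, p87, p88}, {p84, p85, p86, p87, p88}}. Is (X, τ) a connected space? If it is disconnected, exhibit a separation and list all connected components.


(X, τ) is connected.

Find clopen sets (U ∈ τ with X ∖ U ∈ τ):
  U = ∅, X ∖ U = {p84, p85, p86, p87, p88} — both open, so U is clopen.
  U = {p84, p85, p86, p87, p88}, X ∖ U = ∅ — both open, so U is clopen.
Only trivial clopens (∅ and X) exist, so (X, τ) is connected.
Compute connected components by grouping points that agree on all clopens:
  component: {p84, p85, p86, p87, p88}


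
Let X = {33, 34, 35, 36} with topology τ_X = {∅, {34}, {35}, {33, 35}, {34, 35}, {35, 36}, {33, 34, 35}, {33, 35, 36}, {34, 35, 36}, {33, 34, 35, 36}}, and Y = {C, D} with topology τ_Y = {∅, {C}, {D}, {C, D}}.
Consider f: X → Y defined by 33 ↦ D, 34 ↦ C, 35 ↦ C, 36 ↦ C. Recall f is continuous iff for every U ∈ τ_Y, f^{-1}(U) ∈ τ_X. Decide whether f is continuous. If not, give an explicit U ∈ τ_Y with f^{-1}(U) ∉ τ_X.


f is NOT continuous.

Compute f^{-1}(U) for each U ∈ τ_Y:
  U = ∅: f^{-1}(U) = ∅ ∈ τ_X ✓.
  U = {C}: f^{-1}(U) = {34, 35, 36} ∈ τ_X ✓.
  U = {D}: f^{-1}(U) = {33} ∉ τ_X ✗.
  U = {C, D}: f^{-1}(U) = {33, 34, 35, 36} ∈ τ_X ✓.
Found U = {D} with f^{-1}(U) = {33} not in τ_X. Therefore f is NOT continuous.


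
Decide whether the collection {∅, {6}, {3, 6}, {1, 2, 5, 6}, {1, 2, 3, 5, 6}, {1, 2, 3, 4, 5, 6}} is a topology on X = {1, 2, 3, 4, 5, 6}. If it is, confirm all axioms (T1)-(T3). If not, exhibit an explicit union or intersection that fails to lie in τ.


τ IS a topology on X.

Axiom (T1): ∅ ∈ τ? Yes; X ∈ τ? Yes.
Axiom (T2/T3): check pairwise unions and intersections of members of τ.
All pairwise intersections and unions checked — each lies in τ. Therefore τ satisfies (T1), (T2), (T3): it IS a topology on X.


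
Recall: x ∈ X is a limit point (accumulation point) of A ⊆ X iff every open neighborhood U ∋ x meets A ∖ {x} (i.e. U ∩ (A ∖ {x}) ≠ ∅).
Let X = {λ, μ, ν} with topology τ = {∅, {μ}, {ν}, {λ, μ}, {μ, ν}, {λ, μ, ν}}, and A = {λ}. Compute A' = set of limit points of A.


A' = ∅

For each x ∈ X, list the open sets U ∈ τ with x ∈ U, then check whether U ∩ (A ∖ {x}) ≠ ∅ for every such U.
  x = λ: open {λ, μ} ∋ x has {λ, μ} ∩ (A ∖ {λ}) = ∅, so x is NOT a limit point.
  x = μ: open {μ} ∋ x has {μ} ∩ (A ∖ {μ}) = ∅, so x is NOT a limit point.
  x = ν: open {ν} ∋ x has {ν} ∩ (A ∖ {ν}) = ∅, so x is NOT a limit point.
Collecting: A' = ∅.


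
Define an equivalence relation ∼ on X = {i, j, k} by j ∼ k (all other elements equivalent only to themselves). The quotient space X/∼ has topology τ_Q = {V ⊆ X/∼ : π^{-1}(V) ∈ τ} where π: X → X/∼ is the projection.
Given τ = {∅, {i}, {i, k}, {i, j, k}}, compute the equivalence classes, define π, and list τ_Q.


X/∼ = {[i], [j=k]}; |τ_Q| = 3.

Equivalence classes: [i], [j=k].
Quotient map π: X → X/∼ sends i ↦ [i], j ↦ [j=k], k ↦ [j=k].
For each subset V ⊆ X/∼, compute π^{-1}(V) ⊆ X and check whether π^{-1}(V) ∈ τ. V is open in τ_Q iff π^{-1}(V) ∈ τ.
  V = {}: π^{-1}(V) = ∅ ∈ τ ✓.
  V = {[i]}: π^{-1}(V) = {i} ∈ τ ✓.
  V = {[j=k]}: π^{-1}(V) = {j, k} ∉ τ ✗.
  V = {[i], [j=k]}: π^{-1}(V) = {i, j, k} ∈ τ ✓.
Open sets in the quotient: τ_Q = {{}, {[i]}, {[i], [j=k]}} (3 elements).


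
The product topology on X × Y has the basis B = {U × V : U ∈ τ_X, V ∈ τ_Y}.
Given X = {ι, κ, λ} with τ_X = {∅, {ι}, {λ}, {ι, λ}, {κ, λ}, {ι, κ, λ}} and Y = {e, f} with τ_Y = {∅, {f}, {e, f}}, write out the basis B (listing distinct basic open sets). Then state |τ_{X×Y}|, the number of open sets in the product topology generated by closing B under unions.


Basis B = {∅ × ∅, {ι} × {f}, {λ} × {f}, {ι} × {e, f}, {ι, λ} × {f}, {κ, λ} × {f}, {λ} × {e, f}, {ι, κ, λ} × {f}, {ι, λ} × {e, f}, {κ, λ} × {e, f}, {ι, κ, λ} × {e, f}}; |τ_{X×Y}| = 18.

Enumerate products U × V with U ∈ τ_X, V ∈ τ_Y (deduplicated):
  ∅ × ∅ = {} (∅)
  {ι} × {f} = {(ι,f)}
  {λ} × {f} = {(λ,f)}
  {ι} × {e, f} = {(ι,e), (ι,f)}
  {ι, λ} × {f} = {(ι,f), (λ,f)}
  {κ, λ} × {f} = {(κ,f), (λ,f)}
  {λ} × {e, f} = {(λ,e), (λ,f)}
  {ι, κ, λ} × {f} = {(ι,f), (κ,f), (λ,f)}
  {ι, λ} × {e, f} = {(ι,e), (ι,f), (λ,e), (λ,f)}
  {κ, λ} × {e, f} = {(κ,e), (κ,f), (λ,e), (λ,f)}
  {ι, κ, λ} × {e, f} = {(ι,e), (ι,f), (κ,e), (κ,f), (λ,e), (λ,f)}
These 11 distinct sets form the basis B.
Close under arbitrary unions to get τ_{X×Y}; counting gives |τ_{X×Y}| = 18.


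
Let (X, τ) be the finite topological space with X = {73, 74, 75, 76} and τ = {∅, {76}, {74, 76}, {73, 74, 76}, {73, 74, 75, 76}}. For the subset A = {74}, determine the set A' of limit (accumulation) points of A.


A' = {73, 75}

For each x ∈ X, list the open sets U ∈ τ with x ∈ U, then check whether U ∩ (A ∖ {x}) ≠ ∅ for every such U.
  x = 73: opens ∋ x are {73, 74, 76}, {73, 74, 75, 76}; each meets A ∖ {73}, so x IS a limit point.
  x = 74: open {74, 76} ∋ x has {74, 76} ∩ (A ∖ {74}) = ∅, so x is NOT a limit point.
  x = 75: opens ∋ x are {73, 74, 75, 76}; each meets A ∖ {75}, so x IS a limit point.
  x = 76: open {76} ∋ x has {76} ∩ (A ∖ {76}) = ∅, so x is NOT a limit point.
Collecting: A' = {73, 75}.


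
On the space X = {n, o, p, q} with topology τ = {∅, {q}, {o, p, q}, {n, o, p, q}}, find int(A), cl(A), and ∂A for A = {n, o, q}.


int(A) = {q}, cl(A) = {n, o, p, q}, ∂A = {n, o, p}.

Closed sets in (X, τ) are complements of opens:
  closed(X, τ) = {∅, {n}, {n, o, p}, {n, o, p, q}}.
int(A) = ⋃ {U ∈ τ : U ⊆ A}. Opens contained in A: ∅, {q}.
Taking the union of these: int(A) = {q}.
cl(A) = ⋂ {C closed : A ⊆ C}. Closed sets containing A: {n, o, p, q}.
Intersecting these: cl(A) = {n, o, p, q}.
∂A = cl(A) ∖ int(A) = {n, o, p, q} ∖ {q} = {n, o, p}.


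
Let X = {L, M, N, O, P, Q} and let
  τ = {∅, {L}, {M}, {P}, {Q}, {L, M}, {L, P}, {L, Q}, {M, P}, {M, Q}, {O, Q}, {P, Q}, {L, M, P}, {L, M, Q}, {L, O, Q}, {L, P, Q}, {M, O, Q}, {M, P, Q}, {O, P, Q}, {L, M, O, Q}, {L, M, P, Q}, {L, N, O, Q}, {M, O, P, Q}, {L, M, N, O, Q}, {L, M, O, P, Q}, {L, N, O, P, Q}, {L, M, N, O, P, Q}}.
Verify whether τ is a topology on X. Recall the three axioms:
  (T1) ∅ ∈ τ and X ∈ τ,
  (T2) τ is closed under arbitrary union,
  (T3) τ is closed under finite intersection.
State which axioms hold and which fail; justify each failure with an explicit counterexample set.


τ is NOT a topology on X.

Axiom (T1): ∅ ∈ τ? Yes; X ∈ τ? Yes.
Axiom (T2/T3): check pairwise unions and intersections of members of τ.
Counterexample for (T2): {L} ∪ {O, P, Q} = {L, O, P, Q} ∉ τ. Therefore τ is NOT a topology.


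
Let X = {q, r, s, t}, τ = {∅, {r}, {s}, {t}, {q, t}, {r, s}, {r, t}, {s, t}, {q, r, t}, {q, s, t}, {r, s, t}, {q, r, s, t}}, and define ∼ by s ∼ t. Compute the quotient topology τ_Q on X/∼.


X/∼ = {[q], [r], [s=t]}; |τ_Q| = 6.

Equivalence classes: [q], [r], [s=t].
Quotient map π: X → X/∼ sends q ↦ [q], r ↦ [r], s ↦ [s=t], t ↦ [s=t].
For each subset V ⊆ X/∼, compute π^{-1}(V) ⊆ X and check whether π^{-1}(V) ∈ τ. V is open in τ_Q iff π^{-1}(V) ∈ τ.
  V = {}: π^{-1}(V) = ∅ ∈ τ ✓.
  V = {[q]}: π^{-1}(V) = {q} ∉ τ ✗.
  V = {[r]}: π^{-1}(V) = {r} ∈ τ ✓.
  V = {[q], [r]}: π^{-1}(V) = {q, r} ∉ τ ✗.
  V = {[s=t]}: π^{-1}(V) = {s, t} ∈ τ ✓.
  V = {[q], [s=t]}: π^{-1}(V) = {q, s, t} ∈ τ ✓.
  V = {[r], [s=t]}: π^{-1}(V) = {r, s, t} ∈ τ ✓.
  V = {[q], [r], [s=t]}: π^{-1}(V) = {q, r, s, t} ∈ τ ✓.
Open sets in the quotient: τ_Q = {{}, {[r]}, {[s=t]}, {[q], [s=t]}, {[r], [s=t]}, {[q], [r], [s=t]}} (6 elements).


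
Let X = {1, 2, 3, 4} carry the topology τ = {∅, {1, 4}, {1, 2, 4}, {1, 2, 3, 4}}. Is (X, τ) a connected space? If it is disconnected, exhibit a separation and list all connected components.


(X, τ) is connected.

Find clopen sets (U ∈ τ with X ∖ U ∈ τ):
  U = ∅, X ∖ U = {1, 2, 3, 4} — both open, so U is clopen.
  U = {1, 2, 3, 4}, X ∖ U = ∅ — both open, so U is clopen.
Only trivial clopens (∅ and X) exist, so (X, τ) is connected.
Compute connected components by grouping points that agree on all clopens:
  component: {1, 2, 3, 4}


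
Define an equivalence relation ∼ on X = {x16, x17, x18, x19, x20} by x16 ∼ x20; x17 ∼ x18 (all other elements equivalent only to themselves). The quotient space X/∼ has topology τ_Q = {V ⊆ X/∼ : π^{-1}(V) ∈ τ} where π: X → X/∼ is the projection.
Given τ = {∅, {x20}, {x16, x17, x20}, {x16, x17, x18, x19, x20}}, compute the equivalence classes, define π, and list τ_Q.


X/∼ = {[x16=x20], [x17=x18], [x19]}; |τ_Q| = 2.

Equivalence classes: [x16=x20], [x17=x18], [x19].
Quotient map π: X → X/∼ sends x16 ↦ [x16=x20], x17 ↦ [x17=x18], x18 ↦ [x17=x18], x19 ↦ [x19], x20 ↦ [x16=x20].
For each subset V ⊆ X/∼, compute π^{-1}(V) ⊆ X and check whether π^{-1}(V) ∈ τ. V is open in τ_Q iff π^{-1}(V) ∈ τ.
  V = {}: π^{-1}(V) = ∅ ∈ τ ✓.
  V = {[x16=x20]}: π^{-1}(V) = {x16, x20} ∉ τ ✗.
  V = {[x17=x18]}: π^{-1}(V) = {x17, x18} ∉ τ ✗.
  V = {[x16=x20], [x17=x18]}: π^{-1}(V) = {x16, x17, x18, x20} ∉ τ ✗.
  V = {[x19]}: π^{-1}(V) = {x19} ∉ τ ✗.
  V = {[x16=x20], [x19]}: π^{-1}(V) = {x16, x19, x20} ∉ τ ✗.
  V = {[x17=x18], [x19]}: π^{-1}(V) = {x17, x18, x19} ∉ τ ✗.
  V = {[x16=x20], [x17=x18], [x19]}: π^{-1}(V) = {x16, x17, x18, x19, x20} ∈ τ ✓.
Open sets in the quotient: τ_Q = {{}, {[x16=x20], [x17=x18], [x19]}} (2 elements).
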